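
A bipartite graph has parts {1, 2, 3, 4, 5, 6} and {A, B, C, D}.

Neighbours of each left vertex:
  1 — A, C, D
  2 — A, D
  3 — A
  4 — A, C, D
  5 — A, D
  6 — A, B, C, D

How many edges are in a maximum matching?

One maximum matching: 1-C, 2-D, 3-A, 6-B.
The set {1, 2, 3, 4, 5} has only 3 neighbours ({A, C, D}), so by Hall's theorem at most 4 of the 6 left vertices can be matched.

4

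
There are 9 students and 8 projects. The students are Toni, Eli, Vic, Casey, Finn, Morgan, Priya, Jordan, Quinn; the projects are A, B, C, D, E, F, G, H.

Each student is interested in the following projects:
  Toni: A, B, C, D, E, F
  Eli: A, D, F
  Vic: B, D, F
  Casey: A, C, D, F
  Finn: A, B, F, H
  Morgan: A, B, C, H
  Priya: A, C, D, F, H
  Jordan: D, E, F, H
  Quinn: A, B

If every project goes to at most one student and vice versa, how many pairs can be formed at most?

A valid assignment of size 7: Toni→E, Eli→F, Vic→D, Casey→C, Finn→B, Morgan→H, Priya→A.
The set {Toni, Eli, Vic, Casey, Finn, Morgan, Priya, Jordan, Quinn} has only 7 neighbours ({A, B, C, D, E, F, H}), so by Hall's theorem at most 7 of the 9 students can be matched.

7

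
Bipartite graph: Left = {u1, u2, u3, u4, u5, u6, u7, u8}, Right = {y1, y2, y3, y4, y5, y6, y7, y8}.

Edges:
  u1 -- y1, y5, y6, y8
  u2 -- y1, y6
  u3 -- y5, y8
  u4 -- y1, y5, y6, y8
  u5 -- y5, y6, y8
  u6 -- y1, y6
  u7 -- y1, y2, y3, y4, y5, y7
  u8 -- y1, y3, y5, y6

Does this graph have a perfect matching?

The set {u1, u2, u3, u4, u5, u6} has only 4 neighbours ({y1, y5, y6, y8}), so by Hall's theorem at most 6 of the 8 left vertices can be matched.
Hence no matching covers every left vertex.

No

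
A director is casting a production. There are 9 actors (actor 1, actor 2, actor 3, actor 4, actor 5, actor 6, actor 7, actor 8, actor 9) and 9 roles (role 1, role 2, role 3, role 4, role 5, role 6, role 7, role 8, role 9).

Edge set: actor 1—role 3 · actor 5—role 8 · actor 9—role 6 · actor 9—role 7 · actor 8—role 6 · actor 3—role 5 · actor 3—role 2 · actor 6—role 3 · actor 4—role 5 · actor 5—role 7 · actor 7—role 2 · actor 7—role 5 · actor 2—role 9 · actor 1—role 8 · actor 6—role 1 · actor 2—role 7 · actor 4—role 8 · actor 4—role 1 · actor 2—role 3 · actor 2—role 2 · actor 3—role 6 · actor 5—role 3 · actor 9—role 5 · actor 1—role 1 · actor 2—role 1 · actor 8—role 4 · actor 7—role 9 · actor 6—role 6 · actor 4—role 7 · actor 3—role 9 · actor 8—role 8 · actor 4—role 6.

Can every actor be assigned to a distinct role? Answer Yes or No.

Yes

One maximum matching: actor 1–role 3, actor 2–role 9, actor 3–role 6, actor 4–role 5, actor 5–role 8, actor 6–role 1, actor 7–role 2, actor 8–role 4, actor 9–role 7.
Every actor is matched, so this is a perfect matching.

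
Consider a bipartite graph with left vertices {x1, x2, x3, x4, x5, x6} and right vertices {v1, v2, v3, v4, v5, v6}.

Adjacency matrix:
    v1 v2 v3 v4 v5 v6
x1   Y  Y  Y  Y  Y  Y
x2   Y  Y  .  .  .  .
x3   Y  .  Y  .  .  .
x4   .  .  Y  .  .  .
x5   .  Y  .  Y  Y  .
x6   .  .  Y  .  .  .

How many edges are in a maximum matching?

5

One maximum matching: x1→v6, x2→v2, x3→v1, x4→v3, x5→v4.
The set {x4, x6} has only 1 neighbour ({v3}), so by Hall's theorem at most 5 of the 6 left vertices can be matched.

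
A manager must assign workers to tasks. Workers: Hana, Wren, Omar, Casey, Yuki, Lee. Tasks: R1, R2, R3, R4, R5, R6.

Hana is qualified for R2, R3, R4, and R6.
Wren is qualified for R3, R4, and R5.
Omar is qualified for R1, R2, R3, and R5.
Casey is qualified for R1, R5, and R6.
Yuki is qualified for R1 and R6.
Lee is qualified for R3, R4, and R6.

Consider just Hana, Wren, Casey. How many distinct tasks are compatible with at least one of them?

6

The union of neighbours of {Hana, Wren, Casey} is {R1, R2, R3, R4, R5, R6}, which has 6 elements.
Since |N(S)| = 6 ≥ |S| = 3, Hall's condition holds for this subset.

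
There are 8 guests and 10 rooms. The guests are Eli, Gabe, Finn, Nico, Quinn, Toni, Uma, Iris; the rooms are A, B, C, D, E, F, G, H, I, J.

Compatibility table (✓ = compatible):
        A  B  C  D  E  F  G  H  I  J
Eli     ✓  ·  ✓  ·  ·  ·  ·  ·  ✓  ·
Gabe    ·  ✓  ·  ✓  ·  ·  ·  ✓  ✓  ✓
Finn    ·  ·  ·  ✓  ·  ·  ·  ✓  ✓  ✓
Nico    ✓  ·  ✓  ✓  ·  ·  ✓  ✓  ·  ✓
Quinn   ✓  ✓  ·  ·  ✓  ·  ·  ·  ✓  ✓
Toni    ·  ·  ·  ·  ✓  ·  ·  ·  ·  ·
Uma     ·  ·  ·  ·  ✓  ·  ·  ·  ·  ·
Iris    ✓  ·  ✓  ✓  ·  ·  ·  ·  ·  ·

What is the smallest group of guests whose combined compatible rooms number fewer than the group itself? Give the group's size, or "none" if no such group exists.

2

Take S = {Toni, Uma}. Its neighbourhood is {E}, so |N(S)| = 1 < |S| = 2.
No single vertex violates Hall's condition since each has at least one neighbour, so 2 is the minimum.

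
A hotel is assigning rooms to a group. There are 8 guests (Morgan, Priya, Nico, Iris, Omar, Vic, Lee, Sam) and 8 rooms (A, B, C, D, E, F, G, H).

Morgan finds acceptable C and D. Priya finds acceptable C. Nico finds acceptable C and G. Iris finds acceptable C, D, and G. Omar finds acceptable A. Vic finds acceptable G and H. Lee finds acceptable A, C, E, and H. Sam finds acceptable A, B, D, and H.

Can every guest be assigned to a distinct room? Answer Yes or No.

The set {Morgan, Priya, Nico, Iris} has only 3 neighbours ({C, D, G}), so by Hall's theorem at most 7 of the 8 guests can be matched.
Hence no matching covers every guest.

No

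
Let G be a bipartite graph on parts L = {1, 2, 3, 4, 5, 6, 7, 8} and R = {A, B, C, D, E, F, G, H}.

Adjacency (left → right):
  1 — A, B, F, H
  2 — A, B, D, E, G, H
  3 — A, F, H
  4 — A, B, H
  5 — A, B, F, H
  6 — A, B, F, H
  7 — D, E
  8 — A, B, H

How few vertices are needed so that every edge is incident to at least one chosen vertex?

6

The 6 edges 1–A, 2–G, 3–F, 4–H, 5–B, 7–E form a matching, so any vertex cover needs at least 6 vertices (one per matched edge).
Conversely {2, 7, A, B, F, H} meets every edge and has exactly 6 vertices, so 6 is optimal.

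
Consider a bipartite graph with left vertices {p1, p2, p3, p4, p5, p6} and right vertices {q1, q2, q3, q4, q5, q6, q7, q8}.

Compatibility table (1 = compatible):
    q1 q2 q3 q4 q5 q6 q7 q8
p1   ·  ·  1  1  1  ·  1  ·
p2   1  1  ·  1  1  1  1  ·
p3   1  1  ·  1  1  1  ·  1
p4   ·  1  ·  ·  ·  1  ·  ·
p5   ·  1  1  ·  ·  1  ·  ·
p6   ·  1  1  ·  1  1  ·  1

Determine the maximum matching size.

A valid assignment of size 6: p1–q5, p2–q7, p3–q4, p4–q2, p5–q3, p6–q6.
All 6 left vertices are matched, so no larger matching exists.

6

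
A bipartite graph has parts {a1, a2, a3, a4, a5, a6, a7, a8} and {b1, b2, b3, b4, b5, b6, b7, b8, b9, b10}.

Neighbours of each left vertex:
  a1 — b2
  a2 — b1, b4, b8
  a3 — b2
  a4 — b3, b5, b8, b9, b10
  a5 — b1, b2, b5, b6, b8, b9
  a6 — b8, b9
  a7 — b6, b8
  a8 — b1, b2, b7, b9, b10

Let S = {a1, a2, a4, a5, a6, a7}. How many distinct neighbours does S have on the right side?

The union of neighbours of {a1, a2, a4, a5, a6, a7} is {b1, b2, b3, b4, b5, b6, b8, b9, b10}, which has 9 elements.
Since |N(S)| = 9 ≥ |S| = 6, Hall's condition holds for this subset.

9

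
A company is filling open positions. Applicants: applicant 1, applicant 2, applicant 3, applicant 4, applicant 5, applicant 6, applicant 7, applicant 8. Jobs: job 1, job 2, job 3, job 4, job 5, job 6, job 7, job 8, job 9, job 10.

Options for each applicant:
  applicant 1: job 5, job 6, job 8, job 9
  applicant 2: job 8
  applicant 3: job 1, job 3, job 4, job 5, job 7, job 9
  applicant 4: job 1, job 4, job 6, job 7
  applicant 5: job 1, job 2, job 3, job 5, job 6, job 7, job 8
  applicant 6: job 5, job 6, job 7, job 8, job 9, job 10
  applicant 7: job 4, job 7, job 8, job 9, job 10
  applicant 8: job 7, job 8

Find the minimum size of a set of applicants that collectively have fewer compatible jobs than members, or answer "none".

none

A matching saturating every applicant exists, for instance applicant 1→job 5, applicant 2→job 8, applicant 3→job 9, applicant 4→job 6, applicant 5→job 1, applicant 6→job 10, applicant 7→job 4, applicant 8→job 7.
By Hall's marriage theorem, this means |N(S)| ≥ |S| for every subset S, so no violating subset exists.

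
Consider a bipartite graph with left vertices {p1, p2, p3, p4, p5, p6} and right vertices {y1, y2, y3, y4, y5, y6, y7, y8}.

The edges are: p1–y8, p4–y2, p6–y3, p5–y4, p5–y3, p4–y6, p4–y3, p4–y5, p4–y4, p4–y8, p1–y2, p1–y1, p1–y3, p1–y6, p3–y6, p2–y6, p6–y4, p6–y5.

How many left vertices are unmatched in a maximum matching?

1

One maximum matching: p1→y1, p2→y6, p4→y8, p5→y4, p6→y3.
The set {p2, p3} has only 1 neighbour ({y6}), so by Hall's theorem at most 5 of the 6 left vertices can be matched.
That matches 5 of the 6, leaving 1 unmatched; no matching can do better.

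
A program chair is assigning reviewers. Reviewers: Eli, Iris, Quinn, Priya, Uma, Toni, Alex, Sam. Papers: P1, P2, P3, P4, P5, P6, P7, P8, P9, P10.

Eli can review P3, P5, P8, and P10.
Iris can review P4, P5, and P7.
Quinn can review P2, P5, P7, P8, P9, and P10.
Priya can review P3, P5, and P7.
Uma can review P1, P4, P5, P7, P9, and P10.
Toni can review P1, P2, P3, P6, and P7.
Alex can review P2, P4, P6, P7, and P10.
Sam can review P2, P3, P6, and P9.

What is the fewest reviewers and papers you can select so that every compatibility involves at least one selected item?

8

The 8 edges Eli–P10, Iris–P4, Quinn–P7, Priya–P5, Uma–P1, Toni–P3, Alex–P2, Sam–P9 form a matching, so any vertex cover needs at least 8 vertices (one per matched edge).
Conversely {Eli, Iris, Quinn, Priya, Uma, Toni, Alex, Sam} meets every edge and has exactly 8 vertices, so 8 is optimal.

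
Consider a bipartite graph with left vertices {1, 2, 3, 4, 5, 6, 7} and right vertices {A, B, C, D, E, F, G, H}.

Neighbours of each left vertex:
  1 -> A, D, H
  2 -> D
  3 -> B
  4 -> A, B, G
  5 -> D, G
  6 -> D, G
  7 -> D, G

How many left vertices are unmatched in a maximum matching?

A valid assignment of size 5: 1–H, 2–D, 3–B, 4–A, 5–G.
The set {2, 5, 6, 7} has only 2 neighbours ({D, G}), so by Hall's theorem at most 5 of the 7 left vertices can be matched.
That matches 5 of the 7, leaving 2 unmatched; no matching can do better.

2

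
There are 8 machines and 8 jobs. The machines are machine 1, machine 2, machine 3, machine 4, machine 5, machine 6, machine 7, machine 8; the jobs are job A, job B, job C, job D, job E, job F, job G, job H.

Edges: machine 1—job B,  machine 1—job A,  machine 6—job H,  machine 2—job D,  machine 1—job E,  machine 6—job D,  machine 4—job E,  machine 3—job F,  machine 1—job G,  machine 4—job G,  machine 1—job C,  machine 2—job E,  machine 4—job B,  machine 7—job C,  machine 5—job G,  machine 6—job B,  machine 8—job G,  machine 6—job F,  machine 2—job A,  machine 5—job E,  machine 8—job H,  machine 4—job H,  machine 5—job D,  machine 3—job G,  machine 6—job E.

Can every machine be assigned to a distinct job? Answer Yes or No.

Yes

A valid assignment of size 8: machine 1–job B, machine 2–job A, machine 3–job F, machine 4–job H, machine 5–job E, machine 6–job D, machine 7–job C, machine 8–job G.
Every machine is matched, so this is a perfect matching.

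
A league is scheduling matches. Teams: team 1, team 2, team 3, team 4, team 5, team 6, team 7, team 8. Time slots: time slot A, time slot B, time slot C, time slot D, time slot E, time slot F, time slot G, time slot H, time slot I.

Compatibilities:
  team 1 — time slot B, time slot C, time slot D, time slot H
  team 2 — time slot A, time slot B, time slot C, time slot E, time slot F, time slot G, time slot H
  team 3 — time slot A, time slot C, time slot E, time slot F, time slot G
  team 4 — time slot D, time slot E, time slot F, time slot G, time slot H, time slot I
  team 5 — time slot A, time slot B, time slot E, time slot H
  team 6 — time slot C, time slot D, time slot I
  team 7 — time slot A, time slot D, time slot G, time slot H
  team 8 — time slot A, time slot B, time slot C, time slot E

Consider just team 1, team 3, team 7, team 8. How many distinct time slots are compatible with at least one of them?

8

The union of neighbours of {team 1, team 3, team 7, team 8} is {time slot A, time slot B, time slot C, time slot D, time slot E, time slot F, time slot G, time slot H}, which has 8 elements.
Since |N(S)| = 8 ≥ |S| = 4, Hall's condition holds for this subset.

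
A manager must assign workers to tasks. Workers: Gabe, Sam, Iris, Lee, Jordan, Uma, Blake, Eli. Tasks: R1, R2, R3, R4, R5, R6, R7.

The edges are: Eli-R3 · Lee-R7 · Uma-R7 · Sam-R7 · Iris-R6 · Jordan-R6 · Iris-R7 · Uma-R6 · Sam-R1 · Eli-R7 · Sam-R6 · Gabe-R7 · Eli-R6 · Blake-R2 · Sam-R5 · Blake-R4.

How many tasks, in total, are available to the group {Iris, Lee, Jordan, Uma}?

The union of neighbours of {Iris, Lee, Jordan, Uma} is {R6, R7}, which has 2 elements.
Since |N(S)| = 2 < |S| = 4, Hall's condition fails for this subset.

2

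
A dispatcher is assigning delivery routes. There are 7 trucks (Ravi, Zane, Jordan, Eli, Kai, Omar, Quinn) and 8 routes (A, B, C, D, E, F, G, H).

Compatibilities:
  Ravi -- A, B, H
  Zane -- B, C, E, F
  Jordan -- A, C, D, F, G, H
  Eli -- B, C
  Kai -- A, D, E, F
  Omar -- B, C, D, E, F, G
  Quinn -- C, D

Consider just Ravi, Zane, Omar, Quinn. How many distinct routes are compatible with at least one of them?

8

The union of neighbours of {Ravi, Zane, Omar, Quinn} is {A, B, C, D, E, F, G, H}, which has 8 elements.
Since |N(S)| = 8 ≥ |S| = 4, Hall's condition holds for this subset.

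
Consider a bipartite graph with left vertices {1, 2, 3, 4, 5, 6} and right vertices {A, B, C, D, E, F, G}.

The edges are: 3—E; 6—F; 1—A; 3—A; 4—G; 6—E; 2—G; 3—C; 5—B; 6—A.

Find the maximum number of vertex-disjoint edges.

5

For example, pair 1–A, 2–G, 3–C, 5–B, 6–E.
The set {2, 4} has only 1 neighbour ({G}), so by Hall's theorem at most 5 of the 6 left vertices can be matched.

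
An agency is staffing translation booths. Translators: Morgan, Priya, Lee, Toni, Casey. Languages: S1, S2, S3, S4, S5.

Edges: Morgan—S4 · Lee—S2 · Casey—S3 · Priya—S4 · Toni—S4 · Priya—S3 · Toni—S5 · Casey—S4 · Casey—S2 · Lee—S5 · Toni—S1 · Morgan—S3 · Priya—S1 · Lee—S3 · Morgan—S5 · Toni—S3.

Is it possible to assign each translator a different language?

Yes

One maximum matching: Morgan-S5, Priya-S4, Lee-S3, Toni-S1, Casey-S2.
All 5 translators are covered.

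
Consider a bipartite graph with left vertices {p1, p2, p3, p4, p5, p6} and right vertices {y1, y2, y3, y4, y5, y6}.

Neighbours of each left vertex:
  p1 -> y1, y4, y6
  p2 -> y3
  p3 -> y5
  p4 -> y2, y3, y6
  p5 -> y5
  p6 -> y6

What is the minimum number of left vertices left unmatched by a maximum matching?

One maximum matching: p1→y1, p2→y3, p3→y5, p4→y2, p6→y6.
The set {p3, p5} has only 1 neighbour ({y5}), so by Hall's theorem at most 5 of the 6 left vertices can be matched.
That matches 5 of the 6, leaving 1 unmatched; no matching can do better.

1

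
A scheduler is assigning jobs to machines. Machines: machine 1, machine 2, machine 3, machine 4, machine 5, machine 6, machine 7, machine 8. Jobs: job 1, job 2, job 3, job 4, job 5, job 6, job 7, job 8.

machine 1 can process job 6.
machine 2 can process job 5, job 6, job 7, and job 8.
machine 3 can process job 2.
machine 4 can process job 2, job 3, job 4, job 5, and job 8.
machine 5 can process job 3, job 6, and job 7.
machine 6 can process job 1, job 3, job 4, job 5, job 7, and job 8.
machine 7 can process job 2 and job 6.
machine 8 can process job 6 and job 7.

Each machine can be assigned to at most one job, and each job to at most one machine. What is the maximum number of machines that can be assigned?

7

For example, pair machine 1→job 6, machine 2→job 8, machine 3→job 2, machine 4→job 4, machine 5→job 3, machine 6→job 5, machine 8→job 7.
The set {machine 1, machine 3, machine 7} has only 2 neighbours ({job 2, job 6}), so by Hall's theorem at most 7 of the 8 machines can be matched.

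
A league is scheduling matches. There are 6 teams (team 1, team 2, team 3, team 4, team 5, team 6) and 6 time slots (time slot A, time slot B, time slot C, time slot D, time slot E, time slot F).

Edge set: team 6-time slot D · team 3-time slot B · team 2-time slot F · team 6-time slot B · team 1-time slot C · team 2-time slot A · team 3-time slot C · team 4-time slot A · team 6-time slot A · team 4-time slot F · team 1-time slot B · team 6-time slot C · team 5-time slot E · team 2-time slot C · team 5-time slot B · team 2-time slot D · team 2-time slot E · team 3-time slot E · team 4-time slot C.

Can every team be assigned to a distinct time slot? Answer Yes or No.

One maximum matching: team 1–time slot C, team 2–time slot F, team 3–time slot E, team 4–time slot A, team 5–time slot B, team 6–time slot D.
Every team is matched, so this is a perfect matching.

Yes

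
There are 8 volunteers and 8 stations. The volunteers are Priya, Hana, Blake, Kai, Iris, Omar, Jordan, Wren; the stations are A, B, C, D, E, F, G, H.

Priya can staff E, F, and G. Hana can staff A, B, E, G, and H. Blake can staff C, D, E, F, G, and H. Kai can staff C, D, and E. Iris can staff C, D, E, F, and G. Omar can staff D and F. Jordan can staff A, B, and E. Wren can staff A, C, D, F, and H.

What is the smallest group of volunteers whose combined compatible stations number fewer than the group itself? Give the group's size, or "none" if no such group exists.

A matching saturating every volunteer exists, for instance Priya→F, Hana→G, Blake→H, Kai→C, Iris→E, Omar→D, Jordan→B, Wren→A.
By Hall's marriage theorem, this means |N(S)| ≥ |S| for every subset S, so no violating subset exists.

none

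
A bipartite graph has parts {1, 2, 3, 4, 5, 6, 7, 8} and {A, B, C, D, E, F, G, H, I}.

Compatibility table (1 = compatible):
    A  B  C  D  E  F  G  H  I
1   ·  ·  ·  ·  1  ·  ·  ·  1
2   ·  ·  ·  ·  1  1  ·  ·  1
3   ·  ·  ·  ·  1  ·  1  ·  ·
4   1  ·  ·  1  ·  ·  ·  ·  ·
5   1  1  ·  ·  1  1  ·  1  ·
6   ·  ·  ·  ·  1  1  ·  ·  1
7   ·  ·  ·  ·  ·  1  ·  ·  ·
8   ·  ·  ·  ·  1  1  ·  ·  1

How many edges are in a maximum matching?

One maximum matching: 1→I, 2→F, 3→G, 4→D, 5→A, 6→E.
The set {1, 2, 6, 7, 8} has only 3 neighbours ({E, F, I}), so by Hall's theorem at most 6 of the 8 left vertices can be matched.

6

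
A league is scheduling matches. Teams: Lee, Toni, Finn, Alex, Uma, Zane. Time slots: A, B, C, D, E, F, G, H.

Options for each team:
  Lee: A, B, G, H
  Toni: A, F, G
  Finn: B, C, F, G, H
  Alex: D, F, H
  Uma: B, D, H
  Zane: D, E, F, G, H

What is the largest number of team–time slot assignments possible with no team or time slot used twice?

One maximum matching: Lee–B, Toni–A, Finn–H, Alex–F, Uma–D, Zane–G.
This saturates every team, so 6 is the maximum.

6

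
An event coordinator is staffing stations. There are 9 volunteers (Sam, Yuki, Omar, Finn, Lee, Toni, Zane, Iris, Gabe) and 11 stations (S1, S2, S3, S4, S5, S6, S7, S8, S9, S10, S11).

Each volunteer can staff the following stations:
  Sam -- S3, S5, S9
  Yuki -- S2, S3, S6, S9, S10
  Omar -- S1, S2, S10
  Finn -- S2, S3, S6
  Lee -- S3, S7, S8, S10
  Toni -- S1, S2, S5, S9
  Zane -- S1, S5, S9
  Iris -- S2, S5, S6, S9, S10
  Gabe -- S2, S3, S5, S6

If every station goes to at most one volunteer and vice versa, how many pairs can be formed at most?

8

A valid assignment of size 8: Sam→S5, Yuki→S3, Omar→S10, Finn→S6, Lee→S7, Toni→S9, Zane→S1, Iris→S2.
The set {Sam, Yuki, Omar, Finn, Toni, Zane, Iris, Gabe} has only 7 neighbours ({S1, S10, S2, S3, S5, S6, S9}), so by Hall's theorem at most 8 of the 9 volunteers can be matched.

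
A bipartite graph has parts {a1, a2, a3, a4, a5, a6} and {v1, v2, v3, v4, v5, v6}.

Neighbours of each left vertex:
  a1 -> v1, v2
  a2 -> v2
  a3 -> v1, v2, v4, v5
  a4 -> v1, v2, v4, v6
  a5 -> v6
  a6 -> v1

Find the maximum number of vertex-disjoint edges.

5

For example, pair a1→v1, a2→v2, a3→v5, a4→v4, a5→v6.
The set {a1, a2, a6} has only 2 neighbours ({v1, v2}), so by Hall's theorem at most 5 of the 6 left vertices can be matched.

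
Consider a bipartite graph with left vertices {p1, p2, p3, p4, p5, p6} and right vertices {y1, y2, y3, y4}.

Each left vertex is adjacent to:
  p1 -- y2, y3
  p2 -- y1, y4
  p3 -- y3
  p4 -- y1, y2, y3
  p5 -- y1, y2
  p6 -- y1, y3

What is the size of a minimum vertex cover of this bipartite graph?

A maximum matching has 4 edges (e.g. p1–y2, p2–y4, p3–y3, p4–y1).
By König's theorem the minimum vertex cover has the same size. One such cover is {p2, y1, y2, y3}.

4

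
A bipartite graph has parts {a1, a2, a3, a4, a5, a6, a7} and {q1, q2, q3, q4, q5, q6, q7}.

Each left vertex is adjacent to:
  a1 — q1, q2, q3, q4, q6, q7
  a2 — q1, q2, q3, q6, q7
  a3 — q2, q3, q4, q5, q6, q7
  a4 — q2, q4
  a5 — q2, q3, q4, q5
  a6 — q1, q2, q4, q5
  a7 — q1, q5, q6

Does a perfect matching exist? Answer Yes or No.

Yes

For example, pair a1–q4, a2–q1, a3–q7, a4–q2, a5–q3, a6–q5, a7–q6.
Every left vertex is matched, so this is a perfect matching.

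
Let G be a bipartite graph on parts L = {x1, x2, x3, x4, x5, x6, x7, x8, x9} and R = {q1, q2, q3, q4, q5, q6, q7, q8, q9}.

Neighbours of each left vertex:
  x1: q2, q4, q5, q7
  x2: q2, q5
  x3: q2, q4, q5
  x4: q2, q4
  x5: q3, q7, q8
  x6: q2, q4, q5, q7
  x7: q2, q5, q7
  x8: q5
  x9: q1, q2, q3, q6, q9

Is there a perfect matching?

The set {x1, x2, x3, x4, x6, x7, x8} has only 4 neighbours ({q2, q4, q5, q7}), so by Hall's theorem at most 6 of the 9 left vertices can be matched.
Hence no matching covers every left vertex.

No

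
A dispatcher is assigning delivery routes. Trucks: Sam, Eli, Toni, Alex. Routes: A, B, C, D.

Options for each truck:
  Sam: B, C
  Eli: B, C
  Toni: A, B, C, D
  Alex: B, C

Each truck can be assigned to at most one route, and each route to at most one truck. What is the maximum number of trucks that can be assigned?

For example, pair Sam→C, Eli→B, Toni→D.
The set {Sam, Eli, Alex} has only 2 neighbours ({B, C}), so by Hall's theorem at most 3 of the 4 trucks can be matched.

3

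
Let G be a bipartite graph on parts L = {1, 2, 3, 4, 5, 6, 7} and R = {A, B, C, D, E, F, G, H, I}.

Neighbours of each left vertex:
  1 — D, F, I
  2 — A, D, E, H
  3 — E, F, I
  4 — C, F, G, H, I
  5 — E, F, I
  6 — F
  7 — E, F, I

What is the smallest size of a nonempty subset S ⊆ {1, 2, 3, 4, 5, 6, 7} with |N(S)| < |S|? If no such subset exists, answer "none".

Take S = {3, 5, 6, 7}. Its neighbourhood is {E, F, I}, so |N(S)| = 3 < |S| = 4.
Every subset of size less than 4 has at least as many neighbours as members, so 4 is the minimum.

4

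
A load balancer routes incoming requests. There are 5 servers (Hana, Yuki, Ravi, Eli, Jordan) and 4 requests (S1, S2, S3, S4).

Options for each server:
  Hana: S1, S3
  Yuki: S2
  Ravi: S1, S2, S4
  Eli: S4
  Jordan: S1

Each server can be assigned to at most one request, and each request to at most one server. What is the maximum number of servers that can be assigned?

One maximum matching: Hana-S3, Yuki-S2, Ravi-S1, Eli-S4.
The set {Yuki, Ravi, Eli, Jordan} has only 3 neighbours ({S1, S2, S4}), so by Hall's theorem at most 4 of the 5 servers can be matched.

4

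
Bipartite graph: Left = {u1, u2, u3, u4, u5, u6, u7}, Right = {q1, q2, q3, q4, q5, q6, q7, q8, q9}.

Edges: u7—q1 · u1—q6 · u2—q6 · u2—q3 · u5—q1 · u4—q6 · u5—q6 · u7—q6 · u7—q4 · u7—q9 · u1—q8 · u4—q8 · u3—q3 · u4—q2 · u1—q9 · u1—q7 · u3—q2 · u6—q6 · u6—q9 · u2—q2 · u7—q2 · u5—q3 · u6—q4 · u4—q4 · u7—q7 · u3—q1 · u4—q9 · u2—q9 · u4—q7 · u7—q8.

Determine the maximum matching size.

A valid assignment of size 7: u1-q8, u2-q6, u3-q2, u4-q7, u5-q3, u6-q4, u7-q9.
All 7 left vertices are matched, so no larger matching exists.

7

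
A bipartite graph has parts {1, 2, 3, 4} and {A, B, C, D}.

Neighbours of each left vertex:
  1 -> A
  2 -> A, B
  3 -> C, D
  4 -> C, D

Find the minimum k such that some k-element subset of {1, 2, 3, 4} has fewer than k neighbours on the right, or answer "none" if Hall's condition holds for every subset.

A matching saturating every left vertex exists, for instance 1→A, 2→B, 3→D, 4→C.
By Hall's marriage theorem, this means |N(S)| ≥ |S| for every subset S, so no violating subset exists.

none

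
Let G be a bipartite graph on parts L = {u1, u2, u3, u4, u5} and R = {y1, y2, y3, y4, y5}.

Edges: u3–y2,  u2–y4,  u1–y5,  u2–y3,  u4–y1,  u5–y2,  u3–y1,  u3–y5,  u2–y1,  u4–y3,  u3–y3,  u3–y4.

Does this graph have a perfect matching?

Yes

For example, pair u1→y5, u2→y1, u3→y4, u4→y3, u5→y2.
All 5 left vertices are covered.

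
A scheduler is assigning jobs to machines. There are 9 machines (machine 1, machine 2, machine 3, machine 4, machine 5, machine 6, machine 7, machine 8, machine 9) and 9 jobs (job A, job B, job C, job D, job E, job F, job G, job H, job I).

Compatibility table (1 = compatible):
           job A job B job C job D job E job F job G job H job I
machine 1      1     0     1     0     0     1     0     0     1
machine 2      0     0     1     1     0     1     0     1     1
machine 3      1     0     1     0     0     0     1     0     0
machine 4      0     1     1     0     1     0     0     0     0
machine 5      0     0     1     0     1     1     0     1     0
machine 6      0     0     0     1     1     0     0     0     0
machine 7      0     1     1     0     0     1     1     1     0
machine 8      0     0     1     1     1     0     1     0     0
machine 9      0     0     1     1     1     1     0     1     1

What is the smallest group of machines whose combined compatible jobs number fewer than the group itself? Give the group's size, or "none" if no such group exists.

none

A matching saturating every machine exists, for instance machine 1→job A, machine 2→job I, machine 3→job G, machine 4→job C, machine 5→job H, machine 6→job E, machine 7→job B, machine 8→job D, machine 9→job F.
By Hall's marriage theorem, this means |N(S)| ≥ |S| for every subset S, so no violating subset exists.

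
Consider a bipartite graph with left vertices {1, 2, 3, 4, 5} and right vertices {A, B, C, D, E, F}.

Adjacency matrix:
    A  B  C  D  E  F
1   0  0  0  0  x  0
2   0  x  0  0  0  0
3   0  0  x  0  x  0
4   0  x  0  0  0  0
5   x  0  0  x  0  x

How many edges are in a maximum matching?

4

One maximum matching: 1-E, 2-B, 3-C, 5-F.
The set {2, 4} has only 1 neighbour ({B}), so by Hall's theorem at most 4 of the 5 left vertices can be matched.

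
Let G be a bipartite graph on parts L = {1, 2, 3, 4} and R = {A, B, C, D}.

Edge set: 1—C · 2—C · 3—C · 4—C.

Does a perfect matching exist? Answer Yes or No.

The set {1, 2, 3, 4} has only 1 neighbour ({C}), so by Hall's theorem at most 1 of the 4 left vertices can be matched.
Hence no matching covers every left vertex.

No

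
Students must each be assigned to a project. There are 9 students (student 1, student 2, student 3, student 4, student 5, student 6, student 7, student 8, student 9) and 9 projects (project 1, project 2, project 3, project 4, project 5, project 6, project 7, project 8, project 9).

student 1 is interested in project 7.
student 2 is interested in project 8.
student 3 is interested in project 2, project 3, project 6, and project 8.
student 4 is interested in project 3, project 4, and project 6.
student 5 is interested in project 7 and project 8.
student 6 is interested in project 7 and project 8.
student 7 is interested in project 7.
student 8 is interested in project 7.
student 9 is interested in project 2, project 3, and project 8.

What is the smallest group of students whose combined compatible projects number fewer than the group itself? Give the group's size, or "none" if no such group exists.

2

Take S = {student 1, student 7}. Its neighbourhood is {project 7}, so |N(S)| = 1 < |S| = 2.
No single vertex violates Hall's condition since each has at least one neighbour, so 2 is the minimum.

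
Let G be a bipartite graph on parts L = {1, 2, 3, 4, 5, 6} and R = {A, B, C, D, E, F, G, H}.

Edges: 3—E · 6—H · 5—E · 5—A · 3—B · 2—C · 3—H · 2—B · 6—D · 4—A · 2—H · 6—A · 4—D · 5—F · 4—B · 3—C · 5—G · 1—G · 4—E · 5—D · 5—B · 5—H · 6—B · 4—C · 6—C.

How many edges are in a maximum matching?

6

One maximum matching: 1→G, 2→H, 3→C, 4→B, 5→E, 6→A.
This saturates every left vertex, so 6 is the maximum.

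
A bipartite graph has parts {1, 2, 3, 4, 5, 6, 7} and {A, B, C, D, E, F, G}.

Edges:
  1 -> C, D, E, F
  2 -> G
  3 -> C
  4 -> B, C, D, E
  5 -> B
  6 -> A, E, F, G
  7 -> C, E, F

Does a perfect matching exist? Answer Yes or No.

Yes

For example, pair 1-F, 2-G, 3-C, 4-D, 5-B, 6-A, 7-E.
Every left vertex is matched, so this is a perfect matching.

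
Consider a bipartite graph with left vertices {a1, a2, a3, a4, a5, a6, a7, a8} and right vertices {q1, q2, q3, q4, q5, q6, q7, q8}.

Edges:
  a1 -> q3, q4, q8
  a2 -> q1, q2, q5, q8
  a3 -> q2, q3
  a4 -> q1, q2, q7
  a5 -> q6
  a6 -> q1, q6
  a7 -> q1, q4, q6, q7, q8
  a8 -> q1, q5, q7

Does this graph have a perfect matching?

Yes

For example, pair a1-q8, a2-q5, a3-q3, a4-q2, a5-q6, a6-q1, a7-q4, a8-q7.
Every left vertex is matched, so this is a perfect matching.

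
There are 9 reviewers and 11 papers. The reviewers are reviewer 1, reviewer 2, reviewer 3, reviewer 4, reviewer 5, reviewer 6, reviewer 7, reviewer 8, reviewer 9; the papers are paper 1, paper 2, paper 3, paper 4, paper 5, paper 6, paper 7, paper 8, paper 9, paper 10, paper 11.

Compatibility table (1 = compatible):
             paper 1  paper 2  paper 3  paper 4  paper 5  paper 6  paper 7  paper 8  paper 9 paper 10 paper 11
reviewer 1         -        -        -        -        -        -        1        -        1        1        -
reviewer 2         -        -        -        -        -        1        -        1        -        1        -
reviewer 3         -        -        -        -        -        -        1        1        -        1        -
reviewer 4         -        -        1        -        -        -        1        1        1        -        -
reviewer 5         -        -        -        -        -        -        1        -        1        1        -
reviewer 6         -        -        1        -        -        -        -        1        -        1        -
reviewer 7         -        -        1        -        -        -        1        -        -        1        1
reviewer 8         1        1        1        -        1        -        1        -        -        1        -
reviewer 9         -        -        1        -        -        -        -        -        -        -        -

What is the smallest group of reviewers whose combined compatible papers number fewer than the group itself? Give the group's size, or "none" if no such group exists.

6

Take S = {reviewer 1, reviewer 3, reviewer 4, reviewer 5, reviewer 6, reviewer 9}. Its neighbourhood is {paper 3, paper 7, paper 8, paper 9, paper 10}, so |N(S)| = 5 < |S| = 6.
Every subset of size less than 6 has at least as many neighbours as members, so 6 is the minimum.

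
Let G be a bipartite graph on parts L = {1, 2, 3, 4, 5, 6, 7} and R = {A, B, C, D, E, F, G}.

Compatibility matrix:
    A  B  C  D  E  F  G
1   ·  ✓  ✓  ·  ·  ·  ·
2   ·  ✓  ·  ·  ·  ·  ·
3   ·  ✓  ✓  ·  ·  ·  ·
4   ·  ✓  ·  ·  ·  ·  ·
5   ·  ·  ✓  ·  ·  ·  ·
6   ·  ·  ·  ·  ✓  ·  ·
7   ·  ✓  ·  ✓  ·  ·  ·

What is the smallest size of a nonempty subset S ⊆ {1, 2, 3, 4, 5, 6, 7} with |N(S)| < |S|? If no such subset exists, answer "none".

2

Take S = {2, 4}. Its neighbourhood is {B}, so |N(S)| = 1 < |S| = 2.
No single vertex violates Hall's condition since each has at least one neighbour, so 2 is the minimum.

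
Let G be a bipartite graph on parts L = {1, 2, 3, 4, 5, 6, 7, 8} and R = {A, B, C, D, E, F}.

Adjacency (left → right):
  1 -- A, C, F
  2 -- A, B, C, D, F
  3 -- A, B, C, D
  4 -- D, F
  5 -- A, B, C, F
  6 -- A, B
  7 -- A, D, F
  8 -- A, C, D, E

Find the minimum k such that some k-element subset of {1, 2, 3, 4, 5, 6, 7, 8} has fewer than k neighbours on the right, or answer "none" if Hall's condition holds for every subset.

Take S = {1, 2, 3, 4, 5, 6}. Its neighbourhood is {A, B, C, D, F}, so |N(S)| = 5 < |S| = 6.
Every subset of size less than 6 has at least as many neighbours as members, so 6 is the minimum.

6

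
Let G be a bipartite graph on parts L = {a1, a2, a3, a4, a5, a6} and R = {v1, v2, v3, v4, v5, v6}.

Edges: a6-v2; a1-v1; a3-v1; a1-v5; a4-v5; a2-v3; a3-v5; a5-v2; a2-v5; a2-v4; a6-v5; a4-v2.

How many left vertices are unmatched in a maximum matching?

One maximum matching: a1→v5, a2→v4, a3→v1, a4→v2.
The set {a1, a3, a4, a5, a6} has only 3 neighbours ({v1, v2, v5}), so by Hall's theorem at most 4 of the 6 left vertices can be matched.
That matches 4 of the 6, leaving 2 unmatched; no matching can do better.

2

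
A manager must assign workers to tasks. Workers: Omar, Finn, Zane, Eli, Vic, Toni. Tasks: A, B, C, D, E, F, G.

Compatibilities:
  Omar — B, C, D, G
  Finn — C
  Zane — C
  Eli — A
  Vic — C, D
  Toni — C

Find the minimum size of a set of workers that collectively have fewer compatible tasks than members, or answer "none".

Take S = {Finn, Zane}. Its neighbourhood is {C}, so |N(S)| = 1 < |S| = 2.
No single vertex violates Hall's condition since each has at least one neighbour, so 2 is the minimum.

2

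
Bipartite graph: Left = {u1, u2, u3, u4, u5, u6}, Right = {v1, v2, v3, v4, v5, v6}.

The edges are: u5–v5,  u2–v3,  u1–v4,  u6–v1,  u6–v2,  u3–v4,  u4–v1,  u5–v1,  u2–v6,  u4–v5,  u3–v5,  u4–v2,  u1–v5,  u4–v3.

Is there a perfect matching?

A valid assignment of size 6: u1–v5, u2–v6, u3–v4, u4–v3, u5–v1, u6–v2.
All 6 left vertices are covered.

Yes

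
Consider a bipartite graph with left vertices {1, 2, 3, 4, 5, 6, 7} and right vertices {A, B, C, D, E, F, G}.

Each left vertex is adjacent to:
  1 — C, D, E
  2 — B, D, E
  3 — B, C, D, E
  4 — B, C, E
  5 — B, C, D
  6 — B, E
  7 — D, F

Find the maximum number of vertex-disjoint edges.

One maximum matching: 1→C, 2→D, 3→E, 4→B, 7→F.
The set {1, 2, 3, 4, 5, 6} has only 4 neighbours ({B, C, D, E}), so by Hall's theorem at most 5 of the 7 left vertices can be matched.

5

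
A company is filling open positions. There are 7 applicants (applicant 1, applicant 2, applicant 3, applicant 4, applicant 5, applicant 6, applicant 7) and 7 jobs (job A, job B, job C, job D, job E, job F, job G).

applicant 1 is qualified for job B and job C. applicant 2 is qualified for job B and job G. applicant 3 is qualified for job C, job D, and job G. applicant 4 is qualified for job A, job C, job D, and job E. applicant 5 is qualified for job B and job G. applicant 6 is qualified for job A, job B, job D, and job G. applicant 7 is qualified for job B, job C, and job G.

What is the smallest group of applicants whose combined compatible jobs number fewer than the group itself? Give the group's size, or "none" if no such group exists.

Take S = {applicant 1, applicant 2, applicant 5, applicant 7}. Its neighbourhood is {job B, job C, job G}, so |N(S)| = 3 < |S| = 4.
Every subset of size less than 4 has at least as many neighbours as members, so 4 is the minimum.

4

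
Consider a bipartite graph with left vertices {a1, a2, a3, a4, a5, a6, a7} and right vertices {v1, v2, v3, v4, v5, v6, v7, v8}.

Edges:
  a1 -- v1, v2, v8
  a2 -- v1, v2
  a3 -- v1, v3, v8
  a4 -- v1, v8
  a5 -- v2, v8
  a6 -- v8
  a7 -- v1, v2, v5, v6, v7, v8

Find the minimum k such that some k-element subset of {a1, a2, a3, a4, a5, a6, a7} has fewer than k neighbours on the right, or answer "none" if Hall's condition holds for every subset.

Take S = {a1, a2, a4, a5}. Its neighbourhood is {v1, v2, v8}, so |N(S)| = 3 < |S| = 4.
Every subset of size less than 4 has at least as many neighbours as members, so 4 is the minimum.

4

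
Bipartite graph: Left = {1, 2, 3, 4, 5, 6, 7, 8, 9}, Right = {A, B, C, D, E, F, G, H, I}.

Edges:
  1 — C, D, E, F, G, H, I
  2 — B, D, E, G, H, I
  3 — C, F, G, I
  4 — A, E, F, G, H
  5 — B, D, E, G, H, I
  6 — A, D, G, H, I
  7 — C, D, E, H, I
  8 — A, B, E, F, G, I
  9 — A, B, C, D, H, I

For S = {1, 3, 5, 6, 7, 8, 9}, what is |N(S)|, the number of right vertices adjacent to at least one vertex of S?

9

The union of neighbours of {1, 3, 5, 6, 7, 8, 9} is {A, B, C, D, E, F, G, H, I}, which has 9 elements.
Since |N(S)| = 9 ≥ |S| = 7, Hall's condition holds for this subset.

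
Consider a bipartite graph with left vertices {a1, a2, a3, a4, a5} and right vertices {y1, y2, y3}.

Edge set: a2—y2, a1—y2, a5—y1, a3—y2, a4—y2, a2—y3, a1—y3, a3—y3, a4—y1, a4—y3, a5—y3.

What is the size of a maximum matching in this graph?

A valid assignment of size 3: a1-y2, a2-y3, a4-y1.
The set {a1, a2, a3, a4, a5} has only 3 neighbours ({y1, y2, y3}), so by Hall's theorem at most 3 of the 5 left vertices can be matched.

3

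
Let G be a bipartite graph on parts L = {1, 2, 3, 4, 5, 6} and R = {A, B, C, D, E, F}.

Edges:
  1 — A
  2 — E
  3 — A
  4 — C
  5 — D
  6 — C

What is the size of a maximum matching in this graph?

4

One maximum matching: 1–A, 2–E, 4–C, 5–D.
The set {1, 3, 4, 6} has only 2 neighbours ({A, C}), so by Hall's theorem at most 4 of the 6 left vertices can be matched.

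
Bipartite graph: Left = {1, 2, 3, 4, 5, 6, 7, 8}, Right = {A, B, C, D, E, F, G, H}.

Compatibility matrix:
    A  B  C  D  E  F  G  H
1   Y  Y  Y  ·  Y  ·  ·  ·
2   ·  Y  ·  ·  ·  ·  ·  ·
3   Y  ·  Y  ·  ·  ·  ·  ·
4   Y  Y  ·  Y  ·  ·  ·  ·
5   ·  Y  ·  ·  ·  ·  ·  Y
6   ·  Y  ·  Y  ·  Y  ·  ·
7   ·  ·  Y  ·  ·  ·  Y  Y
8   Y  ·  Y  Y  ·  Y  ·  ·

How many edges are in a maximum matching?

8

A valid assignment of size 8: 1→E, 2→B, 3→C, 4→A, 5→H, 6→D, 7→G, 8→F.
This saturates every left vertex, so 8 is the maximum.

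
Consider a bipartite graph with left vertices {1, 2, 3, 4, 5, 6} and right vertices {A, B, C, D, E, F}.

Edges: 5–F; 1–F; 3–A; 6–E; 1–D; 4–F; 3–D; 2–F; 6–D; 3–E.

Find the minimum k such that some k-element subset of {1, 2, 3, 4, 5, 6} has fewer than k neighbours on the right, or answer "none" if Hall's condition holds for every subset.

2

Take S = {2, 4}. Its neighbourhood is {F}, so |N(S)| = 1 < |S| = 2.
No single vertex violates Hall's condition since each has at least one neighbour, so 2 is the minimum.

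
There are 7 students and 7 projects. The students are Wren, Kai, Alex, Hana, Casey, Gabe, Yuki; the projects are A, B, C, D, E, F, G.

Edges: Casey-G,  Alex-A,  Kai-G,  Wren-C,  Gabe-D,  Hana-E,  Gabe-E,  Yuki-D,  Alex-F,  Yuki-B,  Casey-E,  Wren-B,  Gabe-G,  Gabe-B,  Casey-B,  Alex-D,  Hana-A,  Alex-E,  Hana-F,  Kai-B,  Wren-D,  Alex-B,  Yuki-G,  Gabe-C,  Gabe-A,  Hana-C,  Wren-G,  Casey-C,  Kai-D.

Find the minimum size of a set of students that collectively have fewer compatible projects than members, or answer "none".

none

A matching saturating every student exists, for instance Wren→D, Kai→G, Alex→E, Hana→F, Casey→C, Gabe→A, Yuki→B.
By Hall's marriage theorem, this means |N(S)| ≥ |S| for every subset S, so no violating subset exists.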